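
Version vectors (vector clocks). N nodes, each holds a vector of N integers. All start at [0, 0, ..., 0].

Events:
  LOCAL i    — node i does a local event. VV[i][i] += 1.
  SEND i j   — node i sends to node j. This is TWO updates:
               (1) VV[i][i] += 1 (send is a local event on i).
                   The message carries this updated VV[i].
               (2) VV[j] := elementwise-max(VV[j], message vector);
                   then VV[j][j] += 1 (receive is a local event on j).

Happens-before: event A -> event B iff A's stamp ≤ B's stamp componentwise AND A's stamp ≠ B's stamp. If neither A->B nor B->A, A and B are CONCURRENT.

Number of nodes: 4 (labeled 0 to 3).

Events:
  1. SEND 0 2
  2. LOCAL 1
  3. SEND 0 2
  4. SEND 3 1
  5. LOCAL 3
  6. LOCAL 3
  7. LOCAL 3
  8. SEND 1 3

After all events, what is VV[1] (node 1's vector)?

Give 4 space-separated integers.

Initial: VV[0]=[0, 0, 0, 0]
Initial: VV[1]=[0, 0, 0, 0]
Initial: VV[2]=[0, 0, 0, 0]
Initial: VV[3]=[0, 0, 0, 0]
Event 1: SEND 0->2: VV[0][0]++ -> VV[0]=[1, 0, 0, 0], msg_vec=[1, 0, 0, 0]; VV[2]=max(VV[2],msg_vec) then VV[2][2]++ -> VV[2]=[1, 0, 1, 0]
Event 2: LOCAL 1: VV[1][1]++ -> VV[1]=[0, 1, 0, 0]
Event 3: SEND 0->2: VV[0][0]++ -> VV[0]=[2, 0, 0, 0], msg_vec=[2, 0, 0, 0]; VV[2]=max(VV[2],msg_vec) then VV[2][2]++ -> VV[2]=[2, 0, 2, 0]
Event 4: SEND 3->1: VV[3][3]++ -> VV[3]=[0, 0, 0, 1], msg_vec=[0, 0, 0, 1]; VV[1]=max(VV[1],msg_vec) then VV[1][1]++ -> VV[1]=[0, 2, 0, 1]
Event 5: LOCAL 3: VV[3][3]++ -> VV[3]=[0, 0, 0, 2]
Event 6: LOCAL 3: VV[3][3]++ -> VV[3]=[0, 0, 0, 3]
Event 7: LOCAL 3: VV[3][3]++ -> VV[3]=[0, 0, 0, 4]
Event 8: SEND 1->3: VV[1][1]++ -> VV[1]=[0, 3, 0, 1], msg_vec=[0, 3, 0, 1]; VV[3]=max(VV[3],msg_vec) then VV[3][3]++ -> VV[3]=[0, 3, 0, 5]
Final vectors: VV[0]=[2, 0, 0, 0]; VV[1]=[0, 3, 0, 1]; VV[2]=[2, 0, 2, 0]; VV[3]=[0, 3, 0, 5]

Answer: 0 3 0 1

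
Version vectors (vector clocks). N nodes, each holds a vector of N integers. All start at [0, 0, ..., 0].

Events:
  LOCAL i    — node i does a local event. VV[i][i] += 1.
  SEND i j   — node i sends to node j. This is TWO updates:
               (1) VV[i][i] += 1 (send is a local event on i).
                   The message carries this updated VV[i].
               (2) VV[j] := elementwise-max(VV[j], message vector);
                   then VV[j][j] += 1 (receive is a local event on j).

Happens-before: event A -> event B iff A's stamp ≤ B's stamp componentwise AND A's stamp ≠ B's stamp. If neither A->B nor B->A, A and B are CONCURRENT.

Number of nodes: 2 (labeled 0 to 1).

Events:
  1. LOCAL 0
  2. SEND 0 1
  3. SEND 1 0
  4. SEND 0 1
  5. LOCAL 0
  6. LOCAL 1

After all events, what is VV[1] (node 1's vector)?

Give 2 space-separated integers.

Initial: VV[0]=[0, 0]
Initial: VV[1]=[0, 0]
Event 1: LOCAL 0: VV[0][0]++ -> VV[0]=[1, 0]
Event 2: SEND 0->1: VV[0][0]++ -> VV[0]=[2, 0], msg_vec=[2, 0]; VV[1]=max(VV[1],msg_vec) then VV[1][1]++ -> VV[1]=[2, 1]
Event 3: SEND 1->0: VV[1][1]++ -> VV[1]=[2, 2], msg_vec=[2, 2]; VV[0]=max(VV[0],msg_vec) then VV[0][0]++ -> VV[0]=[3, 2]
Event 4: SEND 0->1: VV[0][0]++ -> VV[0]=[4, 2], msg_vec=[4, 2]; VV[1]=max(VV[1],msg_vec) then VV[1][1]++ -> VV[1]=[4, 3]
Event 5: LOCAL 0: VV[0][0]++ -> VV[0]=[5, 2]
Event 6: LOCAL 1: VV[1][1]++ -> VV[1]=[4, 4]
Final vectors: VV[0]=[5, 2]; VV[1]=[4, 4]

Answer: 4 4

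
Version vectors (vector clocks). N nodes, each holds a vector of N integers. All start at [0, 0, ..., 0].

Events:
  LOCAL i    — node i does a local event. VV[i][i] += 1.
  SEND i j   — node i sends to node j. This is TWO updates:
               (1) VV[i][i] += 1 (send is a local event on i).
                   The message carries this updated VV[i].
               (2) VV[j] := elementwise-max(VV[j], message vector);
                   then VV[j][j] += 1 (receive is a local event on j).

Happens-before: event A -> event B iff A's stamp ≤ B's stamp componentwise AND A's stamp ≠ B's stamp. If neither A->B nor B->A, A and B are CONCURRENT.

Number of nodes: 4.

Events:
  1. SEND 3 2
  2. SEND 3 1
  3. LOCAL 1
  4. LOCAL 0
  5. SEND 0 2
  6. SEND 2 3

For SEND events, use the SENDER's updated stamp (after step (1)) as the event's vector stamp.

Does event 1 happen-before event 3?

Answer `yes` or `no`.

Answer: yes

Derivation:
Initial: VV[0]=[0, 0, 0, 0]
Initial: VV[1]=[0, 0, 0, 0]
Initial: VV[2]=[0, 0, 0, 0]
Initial: VV[3]=[0, 0, 0, 0]
Event 1: SEND 3->2: VV[3][3]++ -> VV[3]=[0, 0, 0, 1], msg_vec=[0, 0, 0, 1]; VV[2]=max(VV[2],msg_vec) then VV[2][2]++ -> VV[2]=[0, 0, 1, 1]
Event 2: SEND 3->1: VV[3][3]++ -> VV[3]=[0, 0, 0, 2], msg_vec=[0, 0, 0, 2]; VV[1]=max(VV[1],msg_vec) then VV[1][1]++ -> VV[1]=[0, 1, 0, 2]
Event 3: LOCAL 1: VV[1][1]++ -> VV[1]=[0, 2, 0, 2]
Event 4: LOCAL 0: VV[0][0]++ -> VV[0]=[1, 0, 0, 0]
Event 5: SEND 0->2: VV[0][0]++ -> VV[0]=[2, 0, 0, 0], msg_vec=[2, 0, 0, 0]; VV[2]=max(VV[2],msg_vec) then VV[2][2]++ -> VV[2]=[2, 0, 2, 1]
Event 6: SEND 2->3: VV[2][2]++ -> VV[2]=[2, 0, 3, 1], msg_vec=[2, 0, 3, 1]; VV[3]=max(VV[3],msg_vec) then VV[3][3]++ -> VV[3]=[2, 0, 3, 3]
Event 1 stamp: [0, 0, 0, 1]
Event 3 stamp: [0, 2, 0, 2]
[0, 0, 0, 1] <= [0, 2, 0, 2]? True. Equal? False. Happens-before: True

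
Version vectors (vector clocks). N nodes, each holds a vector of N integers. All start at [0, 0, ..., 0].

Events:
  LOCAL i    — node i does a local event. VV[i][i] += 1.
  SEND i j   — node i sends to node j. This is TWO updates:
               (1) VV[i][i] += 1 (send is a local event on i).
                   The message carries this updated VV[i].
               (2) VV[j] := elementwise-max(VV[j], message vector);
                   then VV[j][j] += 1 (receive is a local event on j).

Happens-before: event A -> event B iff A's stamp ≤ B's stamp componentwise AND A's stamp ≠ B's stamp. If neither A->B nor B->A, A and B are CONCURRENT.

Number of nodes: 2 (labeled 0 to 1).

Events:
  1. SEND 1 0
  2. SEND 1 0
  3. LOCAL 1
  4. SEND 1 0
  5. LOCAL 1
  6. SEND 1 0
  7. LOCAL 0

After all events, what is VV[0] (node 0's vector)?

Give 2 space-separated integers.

Answer: 5 6

Derivation:
Initial: VV[0]=[0, 0]
Initial: VV[1]=[0, 0]
Event 1: SEND 1->0: VV[1][1]++ -> VV[1]=[0, 1], msg_vec=[0, 1]; VV[0]=max(VV[0],msg_vec) then VV[0][0]++ -> VV[0]=[1, 1]
Event 2: SEND 1->0: VV[1][1]++ -> VV[1]=[0, 2], msg_vec=[0, 2]; VV[0]=max(VV[0],msg_vec) then VV[0][0]++ -> VV[0]=[2, 2]
Event 3: LOCAL 1: VV[1][1]++ -> VV[1]=[0, 3]
Event 4: SEND 1->0: VV[1][1]++ -> VV[1]=[0, 4], msg_vec=[0, 4]; VV[0]=max(VV[0],msg_vec) then VV[0][0]++ -> VV[0]=[3, 4]
Event 5: LOCAL 1: VV[1][1]++ -> VV[1]=[0, 5]
Event 6: SEND 1->0: VV[1][1]++ -> VV[1]=[0, 6], msg_vec=[0, 6]; VV[0]=max(VV[0],msg_vec) then VV[0][0]++ -> VV[0]=[4, 6]
Event 7: LOCAL 0: VV[0][0]++ -> VV[0]=[5, 6]
Final vectors: VV[0]=[5, 6]; VV[1]=[0, 6]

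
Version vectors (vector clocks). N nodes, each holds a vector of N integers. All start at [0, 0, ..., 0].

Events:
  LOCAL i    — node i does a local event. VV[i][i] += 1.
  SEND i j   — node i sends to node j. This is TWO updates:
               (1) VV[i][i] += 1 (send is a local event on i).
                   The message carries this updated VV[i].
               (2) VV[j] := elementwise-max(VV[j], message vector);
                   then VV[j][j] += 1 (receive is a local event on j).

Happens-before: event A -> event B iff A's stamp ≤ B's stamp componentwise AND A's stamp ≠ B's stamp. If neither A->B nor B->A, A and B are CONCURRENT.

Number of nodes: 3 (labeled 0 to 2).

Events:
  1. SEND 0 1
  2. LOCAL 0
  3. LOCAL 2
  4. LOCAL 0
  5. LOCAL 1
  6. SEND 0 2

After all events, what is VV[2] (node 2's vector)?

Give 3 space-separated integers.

Answer: 4 0 2

Derivation:
Initial: VV[0]=[0, 0, 0]
Initial: VV[1]=[0, 0, 0]
Initial: VV[2]=[0, 0, 0]
Event 1: SEND 0->1: VV[0][0]++ -> VV[0]=[1, 0, 0], msg_vec=[1, 0, 0]; VV[1]=max(VV[1],msg_vec) then VV[1][1]++ -> VV[1]=[1, 1, 0]
Event 2: LOCAL 0: VV[0][0]++ -> VV[0]=[2, 0, 0]
Event 3: LOCAL 2: VV[2][2]++ -> VV[2]=[0, 0, 1]
Event 4: LOCAL 0: VV[0][0]++ -> VV[0]=[3, 0, 0]
Event 5: LOCAL 1: VV[1][1]++ -> VV[1]=[1, 2, 0]
Event 6: SEND 0->2: VV[0][0]++ -> VV[0]=[4, 0, 0], msg_vec=[4, 0, 0]; VV[2]=max(VV[2],msg_vec) then VV[2][2]++ -> VV[2]=[4, 0, 2]
Final vectors: VV[0]=[4, 0, 0]; VV[1]=[1, 2, 0]; VV[2]=[4, 0, 2]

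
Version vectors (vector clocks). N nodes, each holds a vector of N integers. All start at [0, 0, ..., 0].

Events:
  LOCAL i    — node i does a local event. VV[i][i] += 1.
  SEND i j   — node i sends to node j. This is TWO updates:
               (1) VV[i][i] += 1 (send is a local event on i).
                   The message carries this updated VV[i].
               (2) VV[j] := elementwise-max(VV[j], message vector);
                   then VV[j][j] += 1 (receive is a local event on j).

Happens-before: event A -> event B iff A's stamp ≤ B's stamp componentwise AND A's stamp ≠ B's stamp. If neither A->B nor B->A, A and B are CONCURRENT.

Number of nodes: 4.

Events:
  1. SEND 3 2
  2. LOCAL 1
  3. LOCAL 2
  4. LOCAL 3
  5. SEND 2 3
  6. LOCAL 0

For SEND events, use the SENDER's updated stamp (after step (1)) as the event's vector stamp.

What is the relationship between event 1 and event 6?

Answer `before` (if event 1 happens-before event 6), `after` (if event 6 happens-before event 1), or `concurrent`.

Answer: concurrent

Derivation:
Initial: VV[0]=[0, 0, 0, 0]
Initial: VV[1]=[0, 0, 0, 0]
Initial: VV[2]=[0, 0, 0, 0]
Initial: VV[3]=[0, 0, 0, 0]
Event 1: SEND 3->2: VV[3][3]++ -> VV[3]=[0, 0, 0, 1], msg_vec=[0, 0, 0, 1]; VV[2]=max(VV[2],msg_vec) then VV[2][2]++ -> VV[2]=[0, 0, 1, 1]
Event 2: LOCAL 1: VV[1][1]++ -> VV[1]=[0, 1, 0, 0]
Event 3: LOCAL 2: VV[2][2]++ -> VV[2]=[0, 0, 2, 1]
Event 4: LOCAL 3: VV[3][3]++ -> VV[3]=[0, 0, 0, 2]
Event 5: SEND 2->3: VV[2][2]++ -> VV[2]=[0, 0, 3, 1], msg_vec=[0, 0, 3, 1]; VV[3]=max(VV[3],msg_vec) then VV[3][3]++ -> VV[3]=[0, 0, 3, 3]
Event 6: LOCAL 0: VV[0][0]++ -> VV[0]=[1, 0, 0, 0]
Event 1 stamp: [0, 0, 0, 1]
Event 6 stamp: [1, 0, 0, 0]
[0, 0, 0, 1] <= [1, 0, 0, 0]? False
[1, 0, 0, 0] <= [0, 0, 0, 1]? False
Relation: concurrent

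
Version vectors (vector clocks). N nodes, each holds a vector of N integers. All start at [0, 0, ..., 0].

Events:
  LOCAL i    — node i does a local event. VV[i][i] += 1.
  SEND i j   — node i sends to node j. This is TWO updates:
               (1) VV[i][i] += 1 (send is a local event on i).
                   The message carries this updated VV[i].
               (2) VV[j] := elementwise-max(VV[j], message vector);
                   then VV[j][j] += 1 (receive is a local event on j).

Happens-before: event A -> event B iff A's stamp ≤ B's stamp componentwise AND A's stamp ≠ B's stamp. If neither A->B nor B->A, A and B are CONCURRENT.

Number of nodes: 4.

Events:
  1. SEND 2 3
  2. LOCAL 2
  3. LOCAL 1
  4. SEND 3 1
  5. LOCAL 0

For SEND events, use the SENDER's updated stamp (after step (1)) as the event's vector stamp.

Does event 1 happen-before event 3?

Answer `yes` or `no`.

Initial: VV[0]=[0, 0, 0, 0]
Initial: VV[1]=[0, 0, 0, 0]
Initial: VV[2]=[0, 0, 0, 0]
Initial: VV[3]=[0, 0, 0, 0]
Event 1: SEND 2->3: VV[2][2]++ -> VV[2]=[0, 0, 1, 0], msg_vec=[0, 0, 1, 0]; VV[3]=max(VV[3],msg_vec) then VV[3][3]++ -> VV[3]=[0, 0, 1, 1]
Event 2: LOCAL 2: VV[2][2]++ -> VV[2]=[0, 0, 2, 0]
Event 3: LOCAL 1: VV[1][1]++ -> VV[1]=[0, 1, 0, 0]
Event 4: SEND 3->1: VV[3][3]++ -> VV[3]=[0, 0, 1, 2], msg_vec=[0, 0, 1, 2]; VV[1]=max(VV[1],msg_vec) then VV[1][1]++ -> VV[1]=[0, 2, 1, 2]
Event 5: LOCAL 0: VV[0][0]++ -> VV[0]=[1, 0, 0, 0]
Event 1 stamp: [0, 0, 1, 0]
Event 3 stamp: [0, 1, 0, 0]
[0, 0, 1, 0] <= [0, 1, 0, 0]? False. Equal? False. Happens-before: False

Answer: no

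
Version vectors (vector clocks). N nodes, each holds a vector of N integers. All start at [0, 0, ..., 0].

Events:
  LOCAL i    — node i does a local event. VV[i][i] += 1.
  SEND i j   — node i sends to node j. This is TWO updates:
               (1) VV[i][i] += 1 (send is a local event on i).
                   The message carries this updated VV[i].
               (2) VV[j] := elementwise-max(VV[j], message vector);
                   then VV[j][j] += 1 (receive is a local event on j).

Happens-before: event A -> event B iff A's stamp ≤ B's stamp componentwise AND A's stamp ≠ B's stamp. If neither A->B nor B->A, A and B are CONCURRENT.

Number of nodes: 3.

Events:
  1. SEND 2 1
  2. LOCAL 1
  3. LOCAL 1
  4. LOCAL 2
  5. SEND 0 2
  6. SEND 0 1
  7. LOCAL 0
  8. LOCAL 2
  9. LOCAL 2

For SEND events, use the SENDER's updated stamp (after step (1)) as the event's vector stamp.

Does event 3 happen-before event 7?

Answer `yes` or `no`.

Answer: no

Derivation:
Initial: VV[0]=[0, 0, 0]
Initial: VV[1]=[0, 0, 0]
Initial: VV[2]=[0, 0, 0]
Event 1: SEND 2->1: VV[2][2]++ -> VV[2]=[0, 0, 1], msg_vec=[0, 0, 1]; VV[1]=max(VV[1],msg_vec) then VV[1][1]++ -> VV[1]=[0, 1, 1]
Event 2: LOCAL 1: VV[1][1]++ -> VV[1]=[0, 2, 1]
Event 3: LOCAL 1: VV[1][1]++ -> VV[1]=[0, 3, 1]
Event 4: LOCAL 2: VV[2][2]++ -> VV[2]=[0, 0, 2]
Event 5: SEND 0->2: VV[0][0]++ -> VV[0]=[1, 0, 0], msg_vec=[1, 0, 0]; VV[2]=max(VV[2],msg_vec) then VV[2][2]++ -> VV[2]=[1, 0, 3]
Event 6: SEND 0->1: VV[0][0]++ -> VV[0]=[2, 0, 0], msg_vec=[2, 0, 0]; VV[1]=max(VV[1],msg_vec) then VV[1][1]++ -> VV[1]=[2, 4, 1]
Event 7: LOCAL 0: VV[0][0]++ -> VV[0]=[3, 0, 0]
Event 8: LOCAL 2: VV[2][2]++ -> VV[2]=[1, 0, 4]
Event 9: LOCAL 2: VV[2][2]++ -> VV[2]=[1, 0, 5]
Event 3 stamp: [0, 3, 1]
Event 7 stamp: [3, 0, 0]
[0, 3, 1] <= [3, 0, 0]? False. Equal? False. Happens-before: False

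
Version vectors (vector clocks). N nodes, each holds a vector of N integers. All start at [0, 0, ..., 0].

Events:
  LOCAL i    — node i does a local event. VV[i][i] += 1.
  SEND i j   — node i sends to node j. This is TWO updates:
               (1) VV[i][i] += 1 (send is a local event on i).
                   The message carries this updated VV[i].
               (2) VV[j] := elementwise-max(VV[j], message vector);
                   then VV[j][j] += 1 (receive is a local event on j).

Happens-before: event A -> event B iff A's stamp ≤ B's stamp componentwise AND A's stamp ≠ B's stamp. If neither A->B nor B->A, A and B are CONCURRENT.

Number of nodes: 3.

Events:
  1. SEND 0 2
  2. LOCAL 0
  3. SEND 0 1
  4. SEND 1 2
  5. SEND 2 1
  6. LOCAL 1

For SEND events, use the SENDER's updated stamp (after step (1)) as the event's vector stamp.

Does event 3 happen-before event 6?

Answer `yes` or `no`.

Initial: VV[0]=[0, 0, 0]
Initial: VV[1]=[0, 0, 0]
Initial: VV[2]=[0, 0, 0]
Event 1: SEND 0->2: VV[0][0]++ -> VV[0]=[1, 0, 0], msg_vec=[1, 0, 0]; VV[2]=max(VV[2],msg_vec) then VV[2][2]++ -> VV[2]=[1, 0, 1]
Event 2: LOCAL 0: VV[0][0]++ -> VV[0]=[2, 0, 0]
Event 3: SEND 0->1: VV[0][0]++ -> VV[0]=[3, 0, 0], msg_vec=[3, 0, 0]; VV[1]=max(VV[1],msg_vec) then VV[1][1]++ -> VV[1]=[3, 1, 0]
Event 4: SEND 1->2: VV[1][1]++ -> VV[1]=[3, 2, 0], msg_vec=[3, 2, 0]; VV[2]=max(VV[2],msg_vec) then VV[2][2]++ -> VV[2]=[3, 2, 2]
Event 5: SEND 2->1: VV[2][2]++ -> VV[2]=[3, 2, 3], msg_vec=[3, 2, 3]; VV[1]=max(VV[1],msg_vec) then VV[1][1]++ -> VV[1]=[3, 3, 3]
Event 6: LOCAL 1: VV[1][1]++ -> VV[1]=[3, 4, 3]
Event 3 stamp: [3, 0, 0]
Event 6 stamp: [3, 4, 3]
[3, 0, 0] <= [3, 4, 3]? True. Equal? False. Happens-before: True

Answer: yes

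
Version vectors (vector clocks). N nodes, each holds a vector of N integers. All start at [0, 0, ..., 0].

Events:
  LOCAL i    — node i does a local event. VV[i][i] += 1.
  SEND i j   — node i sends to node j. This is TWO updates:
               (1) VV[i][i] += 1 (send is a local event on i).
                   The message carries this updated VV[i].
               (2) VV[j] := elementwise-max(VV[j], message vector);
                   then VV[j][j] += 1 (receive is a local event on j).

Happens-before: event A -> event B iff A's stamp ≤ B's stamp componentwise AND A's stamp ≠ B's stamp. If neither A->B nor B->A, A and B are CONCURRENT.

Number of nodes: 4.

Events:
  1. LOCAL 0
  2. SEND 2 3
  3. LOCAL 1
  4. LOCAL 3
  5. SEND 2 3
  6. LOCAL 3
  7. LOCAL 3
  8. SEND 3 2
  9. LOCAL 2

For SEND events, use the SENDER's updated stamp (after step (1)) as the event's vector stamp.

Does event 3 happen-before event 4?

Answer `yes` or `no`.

Answer: no

Derivation:
Initial: VV[0]=[0, 0, 0, 0]
Initial: VV[1]=[0, 0, 0, 0]
Initial: VV[2]=[0, 0, 0, 0]
Initial: VV[3]=[0, 0, 0, 0]
Event 1: LOCAL 0: VV[0][0]++ -> VV[0]=[1, 0, 0, 0]
Event 2: SEND 2->3: VV[2][2]++ -> VV[2]=[0, 0, 1, 0], msg_vec=[0, 0, 1, 0]; VV[3]=max(VV[3],msg_vec) then VV[3][3]++ -> VV[3]=[0, 0, 1, 1]
Event 3: LOCAL 1: VV[1][1]++ -> VV[1]=[0, 1, 0, 0]
Event 4: LOCAL 3: VV[3][3]++ -> VV[3]=[0, 0, 1, 2]
Event 5: SEND 2->3: VV[2][2]++ -> VV[2]=[0, 0, 2, 0], msg_vec=[0, 0, 2, 0]; VV[3]=max(VV[3],msg_vec) then VV[3][3]++ -> VV[3]=[0, 0, 2, 3]
Event 6: LOCAL 3: VV[3][3]++ -> VV[3]=[0, 0, 2, 4]
Event 7: LOCAL 3: VV[3][3]++ -> VV[3]=[0, 0, 2, 5]
Event 8: SEND 3->2: VV[3][3]++ -> VV[3]=[0, 0, 2, 6], msg_vec=[0, 0, 2, 6]; VV[2]=max(VV[2],msg_vec) then VV[2][2]++ -> VV[2]=[0, 0, 3, 6]
Event 9: LOCAL 2: VV[2][2]++ -> VV[2]=[0, 0, 4, 6]
Event 3 stamp: [0, 1, 0, 0]
Event 4 stamp: [0, 0, 1, 2]
[0, 1, 0, 0] <= [0, 0, 1, 2]? False. Equal? False. Happens-before: False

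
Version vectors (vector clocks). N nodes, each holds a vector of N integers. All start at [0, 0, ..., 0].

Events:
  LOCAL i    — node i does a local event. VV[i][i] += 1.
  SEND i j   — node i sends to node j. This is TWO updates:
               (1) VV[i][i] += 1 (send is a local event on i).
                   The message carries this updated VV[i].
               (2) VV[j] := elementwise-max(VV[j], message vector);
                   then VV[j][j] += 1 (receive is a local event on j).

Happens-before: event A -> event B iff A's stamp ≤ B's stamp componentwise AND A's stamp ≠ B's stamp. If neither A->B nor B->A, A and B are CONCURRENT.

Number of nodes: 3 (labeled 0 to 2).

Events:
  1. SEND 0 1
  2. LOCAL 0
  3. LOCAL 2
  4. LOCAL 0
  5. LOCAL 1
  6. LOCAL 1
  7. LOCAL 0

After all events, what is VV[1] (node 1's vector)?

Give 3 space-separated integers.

Answer: 1 3 0

Derivation:
Initial: VV[0]=[0, 0, 0]
Initial: VV[1]=[0, 0, 0]
Initial: VV[2]=[0, 0, 0]
Event 1: SEND 0->1: VV[0][0]++ -> VV[0]=[1, 0, 0], msg_vec=[1, 0, 0]; VV[1]=max(VV[1],msg_vec) then VV[1][1]++ -> VV[1]=[1, 1, 0]
Event 2: LOCAL 0: VV[0][0]++ -> VV[0]=[2, 0, 0]
Event 3: LOCAL 2: VV[2][2]++ -> VV[2]=[0, 0, 1]
Event 4: LOCAL 0: VV[0][0]++ -> VV[0]=[3, 0, 0]
Event 5: LOCAL 1: VV[1][1]++ -> VV[1]=[1, 2, 0]
Event 6: LOCAL 1: VV[1][1]++ -> VV[1]=[1, 3, 0]
Event 7: LOCAL 0: VV[0][0]++ -> VV[0]=[4, 0, 0]
Final vectors: VV[0]=[4, 0, 0]; VV[1]=[1, 3, 0]; VV[2]=[0, 0, 1]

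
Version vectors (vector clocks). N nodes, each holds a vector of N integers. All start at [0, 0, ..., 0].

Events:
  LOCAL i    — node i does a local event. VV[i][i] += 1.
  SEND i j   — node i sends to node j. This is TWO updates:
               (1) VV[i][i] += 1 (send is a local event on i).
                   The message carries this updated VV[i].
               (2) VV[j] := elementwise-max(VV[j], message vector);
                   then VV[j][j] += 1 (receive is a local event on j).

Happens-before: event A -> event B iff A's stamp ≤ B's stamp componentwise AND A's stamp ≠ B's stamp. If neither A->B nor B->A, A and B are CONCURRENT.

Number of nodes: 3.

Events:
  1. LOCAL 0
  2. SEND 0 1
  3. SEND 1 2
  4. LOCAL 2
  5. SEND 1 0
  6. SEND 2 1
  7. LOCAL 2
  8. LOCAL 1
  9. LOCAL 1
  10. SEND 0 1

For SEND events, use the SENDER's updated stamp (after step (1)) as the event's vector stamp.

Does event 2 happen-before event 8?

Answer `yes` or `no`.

Answer: yes

Derivation:
Initial: VV[0]=[0, 0, 0]
Initial: VV[1]=[0, 0, 0]
Initial: VV[2]=[0, 0, 0]
Event 1: LOCAL 0: VV[0][0]++ -> VV[0]=[1, 0, 0]
Event 2: SEND 0->1: VV[0][0]++ -> VV[0]=[2, 0, 0], msg_vec=[2, 0, 0]; VV[1]=max(VV[1],msg_vec) then VV[1][1]++ -> VV[1]=[2, 1, 0]
Event 3: SEND 1->2: VV[1][1]++ -> VV[1]=[2, 2, 0], msg_vec=[2, 2, 0]; VV[2]=max(VV[2],msg_vec) then VV[2][2]++ -> VV[2]=[2, 2, 1]
Event 4: LOCAL 2: VV[2][2]++ -> VV[2]=[2, 2, 2]
Event 5: SEND 1->0: VV[1][1]++ -> VV[1]=[2, 3, 0], msg_vec=[2, 3, 0]; VV[0]=max(VV[0],msg_vec) then VV[0][0]++ -> VV[0]=[3, 3, 0]
Event 6: SEND 2->1: VV[2][2]++ -> VV[2]=[2, 2, 3], msg_vec=[2, 2, 3]; VV[1]=max(VV[1],msg_vec) then VV[1][1]++ -> VV[1]=[2, 4, 3]
Event 7: LOCAL 2: VV[2][2]++ -> VV[2]=[2, 2, 4]
Event 8: LOCAL 1: VV[1][1]++ -> VV[1]=[2, 5, 3]
Event 9: LOCAL 1: VV[1][1]++ -> VV[1]=[2, 6, 3]
Event 10: SEND 0->1: VV[0][0]++ -> VV[0]=[4, 3, 0], msg_vec=[4, 3, 0]; VV[1]=max(VV[1],msg_vec) then VV[1][1]++ -> VV[1]=[4, 7, 3]
Event 2 stamp: [2, 0, 0]
Event 8 stamp: [2, 5, 3]
[2, 0, 0] <= [2, 5, 3]? True. Equal? False. Happens-before: True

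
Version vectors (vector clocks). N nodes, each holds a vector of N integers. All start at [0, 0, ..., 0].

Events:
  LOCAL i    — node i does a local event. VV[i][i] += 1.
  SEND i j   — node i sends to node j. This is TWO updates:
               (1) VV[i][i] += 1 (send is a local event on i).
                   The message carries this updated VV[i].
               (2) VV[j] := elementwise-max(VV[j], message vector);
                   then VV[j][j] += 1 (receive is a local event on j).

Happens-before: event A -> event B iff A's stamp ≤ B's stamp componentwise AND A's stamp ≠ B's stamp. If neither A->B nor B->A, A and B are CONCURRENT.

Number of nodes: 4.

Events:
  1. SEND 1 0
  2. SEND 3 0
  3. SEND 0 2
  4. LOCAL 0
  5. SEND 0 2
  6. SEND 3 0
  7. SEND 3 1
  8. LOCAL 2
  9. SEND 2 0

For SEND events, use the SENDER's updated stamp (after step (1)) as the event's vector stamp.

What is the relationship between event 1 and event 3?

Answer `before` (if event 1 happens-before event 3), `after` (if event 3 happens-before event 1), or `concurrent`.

Initial: VV[0]=[0, 0, 0, 0]
Initial: VV[1]=[0, 0, 0, 0]
Initial: VV[2]=[0, 0, 0, 0]
Initial: VV[3]=[0, 0, 0, 0]
Event 1: SEND 1->0: VV[1][1]++ -> VV[1]=[0, 1, 0, 0], msg_vec=[0, 1, 0, 0]; VV[0]=max(VV[0],msg_vec) then VV[0][0]++ -> VV[0]=[1, 1, 0, 0]
Event 2: SEND 3->0: VV[3][3]++ -> VV[3]=[0, 0, 0, 1], msg_vec=[0, 0, 0, 1]; VV[0]=max(VV[0],msg_vec) then VV[0][0]++ -> VV[0]=[2, 1, 0, 1]
Event 3: SEND 0->2: VV[0][0]++ -> VV[0]=[3, 1, 0, 1], msg_vec=[3, 1, 0, 1]; VV[2]=max(VV[2],msg_vec) then VV[2][2]++ -> VV[2]=[3, 1, 1, 1]
Event 4: LOCAL 0: VV[0][0]++ -> VV[0]=[4, 1, 0, 1]
Event 5: SEND 0->2: VV[0][0]++ -> VV[0]=[5, 1, 0, 1], msg_vec=[5, 1, 0, 1]; VV[2]=max(VV[2],msg_vec) then VV[2][2]++ -> VV[2]=[5, 1, 2, 1]
Event 6: SEND 3->0: VV[3][3]++ -> VV[3]=[0, 0, 0, 2], msg_vec=[0, 0, 0, 2]; VV[0]=max(VV[0],msg_vec) then VV[0][0]++ -> VV[0]=[6, 1, 0, 2]
Event 7: SEND 3->1: VV[3][3]++ -> VV[3]=[0, 0, 0, 3], msg_vec=[0, 0, 0, 3]; VV[1]=max(VV[1],msg_vec) then VV[1][1]++ -> VV[1]=[0, 2, 0, 3]
Event 8: LOCAL 2: VV[2][2]++ -> VV[2]=[5, 1, 3, 1]
Event 9: SEND 2->0: VV[2][2]++ -> VV[2]=[5, 1, 4, 1], msg_vec=[5, 1, 4, 1]; VV[0]=max(VV[0],msg_vec) then VV[0][0]++ -> VV[0]=[7, 1, 4, 2]
Event 1 stamp: [0, 1, 0, 0]
Event 3 stamp: [3, 1, 0, 1]
[0, 1, 0, 0] <= [3, 1, 0, 1]? True
[3, 1, 0, 1] <= [0, 1, 0, 0]? False
Relation: before

Answer: before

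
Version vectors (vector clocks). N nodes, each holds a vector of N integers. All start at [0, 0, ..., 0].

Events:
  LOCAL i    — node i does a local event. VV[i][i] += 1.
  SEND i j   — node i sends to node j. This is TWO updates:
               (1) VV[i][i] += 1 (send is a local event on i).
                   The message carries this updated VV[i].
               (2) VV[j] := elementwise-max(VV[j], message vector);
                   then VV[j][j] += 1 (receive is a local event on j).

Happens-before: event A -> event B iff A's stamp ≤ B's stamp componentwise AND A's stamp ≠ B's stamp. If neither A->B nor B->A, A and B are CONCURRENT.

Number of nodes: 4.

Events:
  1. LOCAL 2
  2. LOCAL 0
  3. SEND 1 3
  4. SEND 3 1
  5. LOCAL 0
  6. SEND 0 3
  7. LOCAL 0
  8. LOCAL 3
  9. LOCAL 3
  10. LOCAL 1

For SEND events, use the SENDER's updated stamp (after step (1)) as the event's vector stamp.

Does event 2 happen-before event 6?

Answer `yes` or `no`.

Initial: VV[0]=[0, 0, 0, 0]
Initial: VV[1]=[0, 0, 0, 0]
Initial: VV[2]=[0, 0, 0, 0]
Initial: VV[3]=[0, 0, 0, 0]
Event 1: LOCAL 2: VV[2][2]++ -> VV[2]=[0, 0, 1, 0]
Event 2: LOCAL 0: VV[0][0]++ -> VV[0]=[1, 0, 0, 0]
Event 3: SEND 1->3: VV[1][1]++ -> VV[1]=[0, 1, 0, 0], msg_vec=[0, 1, 0, 0]; VV[3]=max(VV[3],msg_vec) then VV[3][3]++ -> VV[3]=[0, 1, 0, 1]
Event 4: SEND 3->1: VV[3][3]++ -> VV[3]=[0, 1, 0, 2], msg_vec=[0, 1, 0, 2]; VV[1]=max(VV[1],msg_vec) then VV[1][1]++ -> VV[1]=[0, 2, 0, 2]
Event 5: LOCAL 0: VV[0][0]++ -> VV[0]=[2, 0, 0, 0]
Event 6: SEND 0->3: VV[0][0]++ -> VV[0]=[3, 0, 0, 0], msg_vec=[3, 0, 0, 0]; VV[3]=max(VV[3],msg_vec) then VV[3][3]++ -> VV[3]=[3, 1, 0, 3]
Event 7: LOCAL 0: VV[0][0]++ -> VV[0]=[4, 0, 0, 0]
Event 8: LOCAL 3: VV[3][3]++ -> VV[3]=[3, 1, 0, 4]
Event 9: LOCAL 3: VV[3][3]++ -> VV[3]=[3, 1, 0, 5]
Event 10: LOCAL 1: VV[1][1]++ -> VV[1]=[0, 3, 0, 2]
Event 2 stamp: [1, 0, 0, 0]
Event 6 stamp: [3, 0, 0, 0]
[1, 0, 0, 0] <= [3, 0, 0, 0]? True. Equal? False. Happens-before: True

Answer: yes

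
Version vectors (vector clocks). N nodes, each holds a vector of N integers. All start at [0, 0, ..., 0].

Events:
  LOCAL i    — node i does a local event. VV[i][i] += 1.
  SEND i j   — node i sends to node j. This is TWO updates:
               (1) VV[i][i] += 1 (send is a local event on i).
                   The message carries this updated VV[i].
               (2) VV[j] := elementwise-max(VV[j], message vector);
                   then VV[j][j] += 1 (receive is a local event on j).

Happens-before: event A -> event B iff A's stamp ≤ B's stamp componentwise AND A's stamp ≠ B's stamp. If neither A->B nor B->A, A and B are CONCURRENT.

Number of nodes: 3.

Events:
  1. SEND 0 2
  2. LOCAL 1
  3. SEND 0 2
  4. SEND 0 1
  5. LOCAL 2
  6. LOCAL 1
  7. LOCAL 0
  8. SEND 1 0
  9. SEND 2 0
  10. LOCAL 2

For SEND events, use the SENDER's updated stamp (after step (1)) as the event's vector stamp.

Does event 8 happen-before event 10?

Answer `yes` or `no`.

Answer: no

Derivation:
Initial: VV[0]=[0, 0, 0]
Initial: VV[1]=[0, 0, 0]
Initial: VV[2]=[0, 0, 0]
Event 1: SEND 0->2: VV[0][0]++ -> VV[0]=[1, 0, 0], msg_vec=[1, 0, 0]; VV[2]=max(VV[2],msg_vec) then VV[2][2]++ -> VV[2]=[1, 0, 1]
Event 2: LOCAL 1: VV[1][1]++ -> VV[1]=[0, 1, 0]
Event 3: SEND 0->2: VV[0][0]++ -> VV[0]=[2, 0, 0], msg_vec=[2, 0, 0]; VV[2]=max(VV[2],msg_vec) then VV[2][2]++ -> VV[2]=[2, 0, 2]
Event 4: SEND 0->1: VV[0][0]++ -> VV[0]=[3, 0, 0], msg_vec=[3, 0, 0]; VV[1]=max(VV[1],msg_vec) then VV[1][1]++ -> VV[1]=[3, 2, 0]
Event 5: LOCAL 2: VV[2][2]++ -> VV[2]=[2, 0, 3]
Event 6: LOCAL 1: VV[1][1]++ -> VV[1]=[3, 3, 0]
Event 7: LOCAL 0: VV[0][0]++ -> VV[0]=[4, 0, 0]
Event 8: SEND 1->0: VV[1][1]++ -> VV[1]=[3, 4, 0], msg_vec=[3, 4, 0]; VV[0]=max(VV[0],msg_vec) then VV[0][0]++ -> VV[0]=[5, 4, 0]
Event 9: SEND 2->0: VV[2][2]++ -> VV[2]=[2, 0, 4], msg_vec=[2, 0, 4]; VV[0]=max(VV[0],msg_vec) then VV[0][0]++ -> VV[0]=[6, 4, 4]
Event 10: LOCAL 2: VV[2][2]++ -> VV[2]=[2, 0, 5]
Event 8 stamp: [3, 4, 0]
Event 10 stamp: [2, 0, 5]
[3, 4, 0] <= [2, 0, 5]? False. Equal? False. Happens-before: False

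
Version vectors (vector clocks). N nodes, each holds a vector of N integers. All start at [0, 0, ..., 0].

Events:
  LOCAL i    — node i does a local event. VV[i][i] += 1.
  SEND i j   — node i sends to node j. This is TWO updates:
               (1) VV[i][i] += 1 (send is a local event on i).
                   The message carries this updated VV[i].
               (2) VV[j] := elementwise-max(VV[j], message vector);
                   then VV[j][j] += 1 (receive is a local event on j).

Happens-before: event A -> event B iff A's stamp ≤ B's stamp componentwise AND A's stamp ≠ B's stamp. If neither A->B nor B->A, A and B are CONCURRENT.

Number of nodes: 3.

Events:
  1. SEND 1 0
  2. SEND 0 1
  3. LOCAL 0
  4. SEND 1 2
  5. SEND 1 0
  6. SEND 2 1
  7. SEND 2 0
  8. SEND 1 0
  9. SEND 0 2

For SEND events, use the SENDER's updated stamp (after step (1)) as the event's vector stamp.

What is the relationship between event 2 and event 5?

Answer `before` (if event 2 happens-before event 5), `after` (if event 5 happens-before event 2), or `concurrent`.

Answer: before

Derivation:
Initial: VV[0]=[0, 0, 0]
Initial: VV[1]=[0, 0, 0]
Initial: VV[2]=[0, 0, 0]
Event 1: SEND 1->0: VV[1][1]++ -> VV[1]=[0, 1, 0], msg_vec=[0, 1, 0]; VV[0]=max(VV[0],msg_vec) then VV[0][0]++ -> VV[0]=[1, 1, 0]
Event 2: SEND 0->1: VV[0][0]++ -> VV[0]=[2, 1, 0], msg_vec=[2, 1, 0]; VV[1]=max(VV[1],msg_vec) then VV[1][1]++ -> VV[1]=[2, 2, 0]
Event 3: LOCAL 0: VV[0][0]++ -> VV[0]=[3, 1, 0]
Event 4: SEND 1->2: VV[1][1]++ -> VV[1]=[2, 3, 0], msg_vec=[2, 3, 0]; VV[2]=max(VV[2],msg_vec) then VV[2][2]++ -> VV[2]=[2, 3, 1]
Event 5: SEND 1->0: VV[1][1]++ -> VV[1]=[2, 4, 0], msg_vec=[2, 4, 0]; VV[0]=max(VV[0],msg_vec) then VV[0][0]++ -> VV[0]=[4, 4, 0]
Event 6: SEND 2->1: VV[2][2]++ -> VV[2]=[2, 3, 2], msg_vec=[2, 3, 2]; VV[1]=max(VV[1],msg_vec) then VV[1][1]++ -> VV[1]=[2, 5, 2]
Event 7: SEND 2->0: VV[2][2]++ -> VV[2]=[2, 3, 3], msg_vec=[2, 3, 3]; VV[0]=max(VV[0],msg_vec) then VV[0][0]++ -> VV[0]=[5, 4, 3]
Event 8: SEND 1->0: VV[1][1]++ -> VV[1]=[2, 6, 2], msg_vec=[2, 6, 2]; VV[0]=max(VV[0],msg_vec) then VV[0][0]++ -> VV[0]=[6, 6, 3]
Event 9: SEND 0->2: VV[0][0]++ -> VV[0]=[7, 6, 3], msg_vec=[7, 6, 3]; VV[2]=max(VV[2],msg_vec) then VV[2][2]++ -> VV[2]=[7, 6, 4]
Event 2 stamp: [2, 1, 0]
Event 5 stamp: [2, 4, 0]
[2, 1, 0] <= [2, 4, 0]? True
[2, 4, 0] <= [2, 1, 0]? False
Relation: before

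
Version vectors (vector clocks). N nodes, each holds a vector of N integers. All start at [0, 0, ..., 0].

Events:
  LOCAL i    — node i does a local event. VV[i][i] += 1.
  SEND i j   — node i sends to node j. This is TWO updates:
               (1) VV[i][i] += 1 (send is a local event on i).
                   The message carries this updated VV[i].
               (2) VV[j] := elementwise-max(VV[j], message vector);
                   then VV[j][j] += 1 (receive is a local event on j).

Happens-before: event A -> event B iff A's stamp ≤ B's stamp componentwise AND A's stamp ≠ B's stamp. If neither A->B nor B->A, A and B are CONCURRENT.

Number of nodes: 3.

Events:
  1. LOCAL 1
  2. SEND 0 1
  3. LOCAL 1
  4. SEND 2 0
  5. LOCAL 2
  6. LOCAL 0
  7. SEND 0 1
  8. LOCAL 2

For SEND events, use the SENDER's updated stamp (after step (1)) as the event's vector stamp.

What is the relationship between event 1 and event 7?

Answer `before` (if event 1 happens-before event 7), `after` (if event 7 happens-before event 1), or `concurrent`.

Initial: VV[0]=[0, 0, 0]
Initial: VV[1]=[0, 0, 0]
Initial: VV[2]=[0, 0, 0]
Event 1: LOCAL 1: VV[1][1]++ -> VV[1]=[0, 1, 0]
Event 2: SEND 0->1: VV[0][0]++ -> VV[0]=[1, 0, 0], msg_vec=[1, 0, 0]; VV[1]=max(VV[1],msg_vec) then VV[1][1]++ -> VV[1]=[1, 2, 0]
Event 3: LOCAL 1: VV[1][1]++ -> VV[1]=[1, 3, 0]
Event 4: SEND 2->0: VV[2][2]++ -> VV[2]=[0, 0, 1], msg_vec=[0, 0, 1]; VV[0]=max(VV[0],msg_vec) then VV[0][0]++ -> VV[0]=[2, 0, 1]
Event 5: LOCAL 2: VV[2][2]++ -> VV[2]=[0, 0, 2]
Event 6: LOCAL 0: VV[0][0]++ -> VV[0]=[3, 0, 1]
Event 7: SEND 0->1: VV[0][0]++ -> VV[0]=[4, 0, 1], msg_vec=[4, 0, 1]; VV[1]=max(VV[1],msg_vec) then VV[1][1]++ -> VV[1]=[4, 4, 1]
Event 8: LOCAL 2: VV[2][2]++ -> VV[2]=[0, 0, 3]
Event 1 stamp: [0, 1, 0]
Event 7 stamp: [4, 0, 1]
[0, 1, 0] <= [4, 0, 1]? False
[4, 0, 1] <= [0, 1, 0]? False
Relation: concurrent

Answer: concurrent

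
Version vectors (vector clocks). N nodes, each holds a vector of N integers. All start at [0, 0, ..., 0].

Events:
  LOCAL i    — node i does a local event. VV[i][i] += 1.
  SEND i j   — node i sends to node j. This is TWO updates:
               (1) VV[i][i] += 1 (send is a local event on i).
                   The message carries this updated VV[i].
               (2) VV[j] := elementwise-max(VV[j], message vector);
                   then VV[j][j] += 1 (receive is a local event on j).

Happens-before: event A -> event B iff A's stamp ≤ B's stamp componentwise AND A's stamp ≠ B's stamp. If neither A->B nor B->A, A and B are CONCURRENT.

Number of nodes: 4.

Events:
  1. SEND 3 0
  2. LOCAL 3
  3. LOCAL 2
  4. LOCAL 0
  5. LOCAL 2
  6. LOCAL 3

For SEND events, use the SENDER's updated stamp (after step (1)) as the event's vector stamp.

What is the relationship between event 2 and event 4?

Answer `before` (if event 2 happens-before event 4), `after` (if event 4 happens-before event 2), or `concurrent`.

Initial: VV[0]=[0, 0, 0, 0]
Initial: VV[1]=[0, 0, 0, 0]
Initial: VV[2]=[0, 0, 0, 0]
Initial: VV[3]=[0, 0, 0, 0]
Event 1: SEND 3->0: VV[3][3]++ -> VV[3]=[0, 0, 0, 1], msg_vec=[0, 0, 0, 1]; VV[0]=max(VV[0],msg_vec) then VV[0][0]++ -> VV[0]=[1, 0, 0, 1]
Event 2: LOCAL 3: VV[3][3]++ -> VV[3]=[0, 0, 0, 2]
Event 3: LOCAL 2: VV[2][2]++ -> VV[2]=[0, 0, 1, 0]
Event 4: LOCAL 0: VV[0][0]++ -> VV[0]=[2, 0, 0, 1]
Event 5: LOCAL 2: VV[2][2]++ -> VV[2]=[0, 0, 2, 0]
Event 6: LOCAL 3: VV[3][3]++ -> VV[3]=[0, 0, 0, 3]
Event 2 stamp: [0, 0, 0, 2]
Event 4 stamp: [2, 0, 0, 1]
[0, 0, 0, 2] <= [2, 0, 0, 1]? False
[2, 0, 0, 1] <= [0, 0, 0, 2]? False
Relation: concurrent

Answer: concurrent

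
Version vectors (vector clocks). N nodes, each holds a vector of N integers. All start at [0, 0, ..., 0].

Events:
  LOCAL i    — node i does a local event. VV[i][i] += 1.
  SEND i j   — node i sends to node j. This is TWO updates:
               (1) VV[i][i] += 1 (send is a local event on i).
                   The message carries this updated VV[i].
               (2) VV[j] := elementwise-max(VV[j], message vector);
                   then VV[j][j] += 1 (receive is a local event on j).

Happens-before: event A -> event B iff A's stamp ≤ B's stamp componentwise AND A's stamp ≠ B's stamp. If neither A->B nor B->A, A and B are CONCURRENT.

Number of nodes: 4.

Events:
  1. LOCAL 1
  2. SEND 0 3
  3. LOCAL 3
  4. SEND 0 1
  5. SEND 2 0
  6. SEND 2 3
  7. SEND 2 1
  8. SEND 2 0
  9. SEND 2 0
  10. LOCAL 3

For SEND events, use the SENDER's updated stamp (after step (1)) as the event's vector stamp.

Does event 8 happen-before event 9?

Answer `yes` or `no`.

Answer: yes

Derivation:
Initial: VV[0]=[0, 0, 0, 0]
Initial: VV[1]=[0, 0, 0, 0]
Initial: VV[2]=[0, 0, 0, 0]
Initial: VV[3]=[0, 0, 0, 0]
Event 1: LOCAL 1: VV[1][1]++ -> VV[1]=[0, 1, 0, 0]
Event 2: SEND 0->3: VV[0][0]++ -> VV[0]=[1, 0, 0, 0], msg_vec=[1, 0, 0, 0]; VV[3]=max(VV[3],msg_vec) then VV[3][3]++ -> VV[3]=[1, 0, 0, 1]
Event 3: LOCAL 3: VV[3][3]++ -> VV[3]=[1, 0, 0, 2]
Event 4: SEND 0->1: VV[0][0]++ -> VV[0]=[2, 0, 0, 0], msg_vec=[2, 0, 0, 0]; VV[1]=max(VV[1],msg_vec) then VV[1][1]++ -> VV[1]=[2, 2, 0, 0]
Event 5: SEND 2->0: VV[2][2]++ -> VV[2]=[0, 0, 1, 0], msg_vec=[0, 0, 1, 0]; VV[0]=max(VV[0],msg_vec) then VV[0][0]++ -> VV[0]=[3, 0, 1, 0]
Event 6: SEND 2->3: VV[2][2]++ -> VV[2]=[0, 0, 2, 0], msg_vec=[0, 0, 2, 0]; VV[3]=max(VV[3],msg_vec) then VV[3][3]++ -> VV[3]=[1, 0, 2, 3]
Event 7: SEND 2->1: VV[2][2]++ -> VV[2]=[0, 0, 3, 0], msg_vec=[0, 0, 3, 0]; VV[1]=max(VV[1],msg_vec) then VV[1][1]++ -> VV[1]=[2, 3, 3, 0]
Event 8: SEND 2->0: VV[2][2]++ -> VV[2]=[0, 0, 4, 0], msg_vec=[0, 0, 4, 0]; VV[0]=max(VV[0],msg_vec) then VV[0][0]++ -> VV[0]=[4, 0, 4, 0]
Event 9: SEND 2->0: VV[2][2]++ -> VV[2]=[0, 0, 5, 0], msg_vec=[0, 0, 5, 0]; VV[0]=max(VV[0],msg_vec) then VV[0][0]++ -> VV[0]=[5, 0, 5, 0]
Event 10: LOCAL 3: VV[3][3]++ -> VV[3]=[1, 0, 2, 4]
Event 8 stamp: [0, 0, 4, 0]
Event 9 stamp: [0, 0, 5, 0]
[0, 0, 4, 0] <= [0, 0, 5, 0]? True. Equal? False. Happens-before: True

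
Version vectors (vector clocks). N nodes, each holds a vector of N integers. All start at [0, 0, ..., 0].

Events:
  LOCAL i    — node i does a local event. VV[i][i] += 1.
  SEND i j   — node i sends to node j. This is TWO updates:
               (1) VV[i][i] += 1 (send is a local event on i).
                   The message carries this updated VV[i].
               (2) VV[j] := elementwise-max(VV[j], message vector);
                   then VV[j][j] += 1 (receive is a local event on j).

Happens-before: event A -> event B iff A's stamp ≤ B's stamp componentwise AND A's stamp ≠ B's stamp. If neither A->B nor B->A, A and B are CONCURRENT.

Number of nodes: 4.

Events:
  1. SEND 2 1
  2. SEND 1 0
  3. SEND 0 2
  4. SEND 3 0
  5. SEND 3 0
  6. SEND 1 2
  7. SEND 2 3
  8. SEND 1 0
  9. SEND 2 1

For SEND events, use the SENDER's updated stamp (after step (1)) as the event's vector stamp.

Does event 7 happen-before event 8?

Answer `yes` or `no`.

Answer: no

Derivation:
Initial: VV[0]=[0, 0, 0, 0]
Initial: VV[1]=[0, 0, 0, 0]
Initial: VV[2]=[0, 0, 0, 0]
Initial: VV[3]=[0, 0, 0, 0]
Event 1: SEND 2->1: VV[2][2]++ -> VV[2]=[0, 0, 1, 0], msg_vec=[0, 0, 1, 0]; VV[1]=max(VV[1],msg_vec) then VV[1][1]++ -> VV[1]=[0, 1, 1, 0]
Event 2: SEND 1->0: VV[1][1]++ -> VV[1]=[0, 2, 1, 0], msg_vec=[0, 2, 1, 0]; VV[0]=max(VV[0],msg_vec) then VV[0][0]++ -> VV[0]=[1, 2, 1, 0]
Event 3: SEND 0->2: VV[0][0]++ -> VV[0]=[2, 2, 1, 0], msg_vec=[2, 2, 1, 0]; VV[2]=max(VV[2],msg_vec) then VV[2][2]++ -> VV[2]=[2, 2, 2, 0]
Event 4: SEND 3->0: VV[3][3]++ -> VV[3]=[0, 0, 0, 1], msg_vec=[0, 0, 0, 1]; VV[0]=max(VV[0],msg_vec) then VV[0][0]++ -> VV[0]=[3, 2, 1, 1]
Event 5: SEND 3->0: VV[3][3]++ -> VV[3]=[0, 0, 0, 2], msg_vec=[0, 0, 0, 2]; VV[0]=max(VV[0],msg_vec) then VV[0][0]++ -> VV[0]=[4, 2, 1, 2]
Event 6: SEND 1->2: VV[1][1]++ -> VV[1]=[0, 3, 1, 0], msg_vec=[0, 3, 1, 0]; VV[2]=max(VV[2],msg_vec) then VV[2][2]++ -> VV[2]=[2, 3, 3, 0]
Event 7: SEND 2->3: VV[2][2]++ -> VV[2]=[2, 3, 4, 0], msg_vec=[2, 3, 4, 0]; VV[3]=max(VV[3],msg_vec) then VV[3][3]++ -> VV[3]=[2, 3, 4, 3]
Event 8: SEND 1->0: VV[1][1]++ -> VV[1]=[0, 4, 1, 0], msg_vec=[0, 4, 1, 0]; VV[0]=max(VV[0],msg_vec) then VV[0][0]++ -> VV[0]=[5, 4, 1, 2]
Event 9: SEND 2->1: VV[2][2]++ -> VV[2]=[2, 3, 5, 0], msg_vec=[2, 3, 5, 0]; VV[1]=max(VV[1],msg_vec) then VV[1][1]++ -> VV[1]=[2, 5, 5, 0]
Event 7 stamp: [2, 3, 4, 0]
Event 8 stamp: [0, 4, 1, 0]
[2, 3, 4, 0] <= [0, 4, 1, 0]? False. Equal? False. Happens-before: False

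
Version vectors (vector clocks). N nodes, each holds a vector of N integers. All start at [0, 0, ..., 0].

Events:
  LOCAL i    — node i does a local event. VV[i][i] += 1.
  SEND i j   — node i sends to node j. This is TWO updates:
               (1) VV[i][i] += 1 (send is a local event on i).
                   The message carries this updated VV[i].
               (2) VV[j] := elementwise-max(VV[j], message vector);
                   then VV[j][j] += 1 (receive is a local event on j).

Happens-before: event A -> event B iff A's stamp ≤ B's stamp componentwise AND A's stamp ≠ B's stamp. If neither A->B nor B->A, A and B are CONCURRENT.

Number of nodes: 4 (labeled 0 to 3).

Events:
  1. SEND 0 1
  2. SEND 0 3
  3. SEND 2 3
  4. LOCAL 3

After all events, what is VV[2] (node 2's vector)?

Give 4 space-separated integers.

Answer: 0 0 1 0

Derivation:
Initial: VV[0]=[0, 0, 0, 0]
Initial: VV[1]=[0, 0, 0, 0]
Initial: VV[2]=[0, 0, 0, 0]
Initial: VV[3]=[0, 0, 0, 0]
Event 1: SEND 0->1: VV[0][0]++ -> VV[0]=[1, 0, 0, 0], msg_vec=[1, 0, 0, 0]; VV[1]=max(VV[1],msg_vec) then VV[1][1]++ -> VV[1]=[1, 1, 0, 0]
Event 2: SEND 0->3: VV[0][0]++ -> VV[0]=[2, 0, 0, 0], msg_vec=[2, 0, 0, 0]; VV[3]=max(VV[3],msg_vec) then VV[3][3]++ -> VV[3]=[2, 0, 0, 1]
Event 3: SEND 2->3: VV[2][2]++ -> VV[2]=[0, 0, 1, 0], msg_vec=[0, 0, 1, 0]; VV[3]=max(VV[3],msg_vec) then VV[3][3]++ -> VV[3]=[2, 0, 1, 2]
Event 4: LOCAL 3: VV[3][3]++ -> VV[3]=[2, 0, 1, 3]
Final vectors: VV[0]=[2, 0, 0, 0]; VV[1]=[1, 1, 0, 0]; VV[2]=[0, 0, 1, 0]; VV[3]=[2, 0, 1, 3]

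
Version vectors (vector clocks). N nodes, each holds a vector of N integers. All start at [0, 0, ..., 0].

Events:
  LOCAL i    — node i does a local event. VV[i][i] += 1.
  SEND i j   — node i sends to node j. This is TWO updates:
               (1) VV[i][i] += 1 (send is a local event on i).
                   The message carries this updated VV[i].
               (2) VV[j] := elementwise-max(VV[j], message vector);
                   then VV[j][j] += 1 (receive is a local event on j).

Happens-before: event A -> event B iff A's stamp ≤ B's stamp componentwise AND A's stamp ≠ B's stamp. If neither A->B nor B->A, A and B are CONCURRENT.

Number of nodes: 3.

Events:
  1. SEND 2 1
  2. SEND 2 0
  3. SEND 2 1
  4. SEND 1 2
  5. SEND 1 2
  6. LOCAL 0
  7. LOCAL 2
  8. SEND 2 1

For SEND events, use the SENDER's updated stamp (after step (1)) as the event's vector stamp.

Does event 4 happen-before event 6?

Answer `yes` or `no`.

Answer: no

Derivation:
Initial: VV[0]=[0, 0, 0]
Initial: VV[1]=[0, 0, 0]
Initial: VV[2]=[0, 0, 0]
Event 1: SEND 2->1: VV[2][2]++ -> VV[2]=[0, 0, 1], msg_vec=[0, 0, 1]; VV[1]=max(VV[1],msg_vec) then VV[1][1]++ -> VV[1]=[0, 1, 1]
Event 2: SEND 2->0: VV[2][2]++ -> VV[2]=[0, 0, 2], msg_vec=[0, 0, 2]; VV[0]=max(VV[0],msg_vec) then VV[0][0]++ -> VV[0]=[1, 0, 2]
Event 3: SEND 2->1: VV[2][2]++ -> VV[2]=[0, 0, 3], msg_vec=[0, 0, 3]; VV[1]=max(VV[1],msg_vec) then VV[1][1]++ -> VV[1]=[0, 2, 3]
Event 4: SEND 1->2: VV[1][1]++ -> VV[1]=[0, 3, 3], msg_vec=[0, 3, 3]; VV[2]=max(VV[2],msg_vec) then VV[2][2]++ -> VV[2]=[0, 3, 4]
Event 5: SEND 1->2: VV[1][1]++ -> VV[1]=[0, 4, 3], msg_vec=[0, 4, 3]; VV[2]=max(VV[2],msg_vec) then VV[2][2]++ -> VV[2]=[0, 4, 5]
Event 6: LOCAL 0: VV[0][0]++ -> VV[0]=[2, 0, 2]
Event 7: LOCAL 2: VV[2][2]++ -> VV[2]=[0, 4, 6]
Event 8: SEND 2->1: VV[2][2]++ -> VV[2]=[0, 4, 7], msg_vec=[0, 4, 7]; VV[1]=max(VV[1],msg_vec) then VV[1][1]++ -> VV[1]=[0, 5, 7]
Event 4 stamp: [0, 3, 3]
Event 6 stamp: [2, 0, 2]
[0, 3, 3] <= [2, 0, 2]? False. Equal? False. Happens-before: False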